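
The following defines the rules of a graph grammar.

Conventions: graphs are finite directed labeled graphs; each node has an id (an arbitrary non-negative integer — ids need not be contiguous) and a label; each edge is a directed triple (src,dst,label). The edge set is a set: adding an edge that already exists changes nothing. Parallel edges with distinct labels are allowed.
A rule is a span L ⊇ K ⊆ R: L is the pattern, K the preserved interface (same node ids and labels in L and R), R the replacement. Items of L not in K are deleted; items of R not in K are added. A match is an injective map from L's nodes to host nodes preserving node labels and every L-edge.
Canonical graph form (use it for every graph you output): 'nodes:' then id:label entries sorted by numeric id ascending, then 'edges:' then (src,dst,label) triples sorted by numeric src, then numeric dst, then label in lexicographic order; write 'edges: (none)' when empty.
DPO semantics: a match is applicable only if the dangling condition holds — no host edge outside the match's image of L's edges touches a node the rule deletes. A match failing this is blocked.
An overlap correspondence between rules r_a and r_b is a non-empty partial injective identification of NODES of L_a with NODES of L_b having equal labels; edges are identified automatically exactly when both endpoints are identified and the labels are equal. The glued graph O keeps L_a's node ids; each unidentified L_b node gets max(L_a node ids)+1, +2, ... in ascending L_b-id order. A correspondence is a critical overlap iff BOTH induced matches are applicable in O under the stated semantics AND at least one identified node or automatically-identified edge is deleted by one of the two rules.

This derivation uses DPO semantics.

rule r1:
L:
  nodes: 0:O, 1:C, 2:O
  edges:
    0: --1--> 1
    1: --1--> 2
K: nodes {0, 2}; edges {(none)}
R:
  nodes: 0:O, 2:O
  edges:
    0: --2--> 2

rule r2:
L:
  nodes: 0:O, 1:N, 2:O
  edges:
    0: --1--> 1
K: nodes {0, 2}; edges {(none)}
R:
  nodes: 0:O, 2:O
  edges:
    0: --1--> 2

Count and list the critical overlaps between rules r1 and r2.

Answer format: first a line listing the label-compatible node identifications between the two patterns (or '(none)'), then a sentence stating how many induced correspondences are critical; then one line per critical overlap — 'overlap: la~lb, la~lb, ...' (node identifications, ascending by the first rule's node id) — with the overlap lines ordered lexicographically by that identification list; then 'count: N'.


label-compatible node identifications between L(r1) and L(r2): 0~0, 0~2, 2~0, 2~2
0 of the induced correspondences are critical overlaps of r1 and r2.
count: 0


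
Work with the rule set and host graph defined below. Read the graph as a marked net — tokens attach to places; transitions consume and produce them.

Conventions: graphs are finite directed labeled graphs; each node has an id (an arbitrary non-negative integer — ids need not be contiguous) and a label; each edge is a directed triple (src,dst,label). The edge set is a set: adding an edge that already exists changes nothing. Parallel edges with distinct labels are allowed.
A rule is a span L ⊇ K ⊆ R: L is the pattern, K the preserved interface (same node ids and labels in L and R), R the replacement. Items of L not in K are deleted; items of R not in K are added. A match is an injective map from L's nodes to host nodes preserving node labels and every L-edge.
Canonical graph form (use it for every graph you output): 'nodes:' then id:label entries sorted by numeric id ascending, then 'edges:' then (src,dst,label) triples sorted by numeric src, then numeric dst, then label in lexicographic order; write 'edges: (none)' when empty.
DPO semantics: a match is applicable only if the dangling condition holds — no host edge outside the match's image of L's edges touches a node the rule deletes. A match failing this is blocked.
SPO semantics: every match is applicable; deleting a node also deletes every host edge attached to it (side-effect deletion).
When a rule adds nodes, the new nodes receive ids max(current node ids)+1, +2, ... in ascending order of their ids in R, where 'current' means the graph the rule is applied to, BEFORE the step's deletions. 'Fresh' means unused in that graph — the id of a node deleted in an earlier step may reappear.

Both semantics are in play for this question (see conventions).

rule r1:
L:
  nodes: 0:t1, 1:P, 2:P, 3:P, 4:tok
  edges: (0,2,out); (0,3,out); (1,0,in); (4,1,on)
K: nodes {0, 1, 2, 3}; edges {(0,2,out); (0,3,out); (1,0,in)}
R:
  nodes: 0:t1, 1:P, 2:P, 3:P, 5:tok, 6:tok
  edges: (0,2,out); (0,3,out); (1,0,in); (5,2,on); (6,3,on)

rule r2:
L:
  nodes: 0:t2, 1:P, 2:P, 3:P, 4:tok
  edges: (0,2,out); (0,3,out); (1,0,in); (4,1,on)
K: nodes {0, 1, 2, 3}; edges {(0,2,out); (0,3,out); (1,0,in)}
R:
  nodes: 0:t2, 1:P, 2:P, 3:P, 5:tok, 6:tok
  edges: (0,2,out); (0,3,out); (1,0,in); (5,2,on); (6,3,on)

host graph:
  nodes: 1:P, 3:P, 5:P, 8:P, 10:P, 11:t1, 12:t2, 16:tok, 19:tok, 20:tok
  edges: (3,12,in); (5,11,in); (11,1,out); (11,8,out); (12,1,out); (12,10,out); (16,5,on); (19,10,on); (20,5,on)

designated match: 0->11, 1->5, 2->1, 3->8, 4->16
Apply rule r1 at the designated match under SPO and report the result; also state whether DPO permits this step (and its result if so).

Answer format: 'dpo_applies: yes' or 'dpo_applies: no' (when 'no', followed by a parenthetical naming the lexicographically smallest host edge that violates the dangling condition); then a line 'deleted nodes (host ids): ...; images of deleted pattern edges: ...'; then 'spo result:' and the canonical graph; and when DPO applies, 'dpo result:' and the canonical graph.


dpo_applies: yes
deleted nodes (host ids): 16; images of deleted pattern edges: (16,5,on)
spo result:
nodes: 1:P, 3:P, 5:P, 8:P, 10:P, 11:t1, 12:t2, 19:tok, 20:tok, 21:tok, 22:tok
edges: (3,12,in); (5,11,in); (11,1,out); (11,8,out); (12,1,out); (12,10,out); (19,10,on); (20,5,on); (21,1,on); (22,8,on)
dpo result:
nodes: 1:P, 3:P, 5:P, 8:P, 10:P, 11:t1, 12:t2, 19:tok, 20:tok, 21:tok, 22:tok
edges: (3,12,in); (5,11,in); (11,1,out); (11,8,out); (12,1,out); (12,10,out); (19,10,on); (20,5,on); (21,1,on); (22,8,on)


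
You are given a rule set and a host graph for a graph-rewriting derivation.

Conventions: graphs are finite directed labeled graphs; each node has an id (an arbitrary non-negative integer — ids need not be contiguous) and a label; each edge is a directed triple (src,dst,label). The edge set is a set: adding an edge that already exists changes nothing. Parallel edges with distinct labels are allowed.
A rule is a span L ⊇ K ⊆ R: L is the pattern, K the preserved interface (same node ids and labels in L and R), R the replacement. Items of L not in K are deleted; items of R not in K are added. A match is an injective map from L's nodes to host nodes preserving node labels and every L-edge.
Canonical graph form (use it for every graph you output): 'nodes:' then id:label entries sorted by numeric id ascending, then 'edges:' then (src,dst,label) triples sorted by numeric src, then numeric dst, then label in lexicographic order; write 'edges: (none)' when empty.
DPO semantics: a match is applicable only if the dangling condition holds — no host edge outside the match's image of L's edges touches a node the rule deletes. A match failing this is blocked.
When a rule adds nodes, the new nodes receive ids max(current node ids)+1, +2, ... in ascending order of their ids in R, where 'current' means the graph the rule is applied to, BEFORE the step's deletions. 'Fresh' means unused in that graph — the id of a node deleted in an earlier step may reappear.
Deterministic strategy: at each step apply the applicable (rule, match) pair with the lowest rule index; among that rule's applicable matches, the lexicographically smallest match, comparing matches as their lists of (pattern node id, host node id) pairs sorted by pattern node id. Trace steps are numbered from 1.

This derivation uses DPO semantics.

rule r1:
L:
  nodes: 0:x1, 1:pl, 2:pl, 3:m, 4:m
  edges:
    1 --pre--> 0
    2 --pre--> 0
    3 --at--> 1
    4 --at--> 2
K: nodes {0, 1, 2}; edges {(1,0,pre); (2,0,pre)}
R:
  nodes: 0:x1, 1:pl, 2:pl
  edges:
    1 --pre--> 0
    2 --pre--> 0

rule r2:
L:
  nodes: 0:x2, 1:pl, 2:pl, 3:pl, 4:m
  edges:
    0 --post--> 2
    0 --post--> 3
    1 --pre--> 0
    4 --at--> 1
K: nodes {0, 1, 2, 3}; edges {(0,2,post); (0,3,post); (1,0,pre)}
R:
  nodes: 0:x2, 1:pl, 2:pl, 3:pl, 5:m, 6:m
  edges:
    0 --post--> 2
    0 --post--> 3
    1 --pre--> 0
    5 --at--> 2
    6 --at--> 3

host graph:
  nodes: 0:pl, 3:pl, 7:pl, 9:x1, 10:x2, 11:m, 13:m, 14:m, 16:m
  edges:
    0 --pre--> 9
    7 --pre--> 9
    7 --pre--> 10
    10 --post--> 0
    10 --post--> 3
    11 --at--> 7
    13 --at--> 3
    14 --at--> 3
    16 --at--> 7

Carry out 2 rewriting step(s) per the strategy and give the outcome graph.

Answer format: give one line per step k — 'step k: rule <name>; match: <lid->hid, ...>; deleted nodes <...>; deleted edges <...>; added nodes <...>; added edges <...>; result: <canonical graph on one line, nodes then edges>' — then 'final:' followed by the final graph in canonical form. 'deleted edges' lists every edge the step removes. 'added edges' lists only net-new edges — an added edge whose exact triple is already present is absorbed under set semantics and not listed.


step 1: rule r2; match: 0->10, 1->7, 2->0, 3->3, 4->11; deleted nodes 11; deleted edges (11,7,at); added nodes 17, 18; added edges (17,0,at); (18,3,at); result: nodes: 0:pl, 3:pl, 7:pl, 9:x1, 10:x2, 13:m, 14:m, 16:m, 17:m, 18:m edges: (0,9,pre); (7,9,pre); (7,10,pre); (10,0,post); (10,3,post); (13,3,at); (14,3,at); (16,7,at); (17,0,at); (18,3,at)
step 2: rule r1; match: 0->9, 1->0, 2->7, 3->17, 4->16; deleted nodes 16, 17; deleted edges (16,7,at); (17,0,at); added nodes (none); added edges (none); result: nodes: 0:pl, 3:pl, 7:pl, 9:x1, 10:x2, 13:m, 14:m, 18:m edges: (0,9,pre); (7,9,pre); (7,10,pre); (10,0,post); (10,3,post); (13,3,at); (14,3,at); (18,3,at)
final:
nodes: 0:pl, 3:pl, 7:pl, 9:x1, 10:x2, 13:m, 14:m, 18:m
edges: (0,9,pre); (7,9,pre); (7,10,pre); (10,0,post); (10,3,post); (13,3,at); (14,3,at); (18,3,at)


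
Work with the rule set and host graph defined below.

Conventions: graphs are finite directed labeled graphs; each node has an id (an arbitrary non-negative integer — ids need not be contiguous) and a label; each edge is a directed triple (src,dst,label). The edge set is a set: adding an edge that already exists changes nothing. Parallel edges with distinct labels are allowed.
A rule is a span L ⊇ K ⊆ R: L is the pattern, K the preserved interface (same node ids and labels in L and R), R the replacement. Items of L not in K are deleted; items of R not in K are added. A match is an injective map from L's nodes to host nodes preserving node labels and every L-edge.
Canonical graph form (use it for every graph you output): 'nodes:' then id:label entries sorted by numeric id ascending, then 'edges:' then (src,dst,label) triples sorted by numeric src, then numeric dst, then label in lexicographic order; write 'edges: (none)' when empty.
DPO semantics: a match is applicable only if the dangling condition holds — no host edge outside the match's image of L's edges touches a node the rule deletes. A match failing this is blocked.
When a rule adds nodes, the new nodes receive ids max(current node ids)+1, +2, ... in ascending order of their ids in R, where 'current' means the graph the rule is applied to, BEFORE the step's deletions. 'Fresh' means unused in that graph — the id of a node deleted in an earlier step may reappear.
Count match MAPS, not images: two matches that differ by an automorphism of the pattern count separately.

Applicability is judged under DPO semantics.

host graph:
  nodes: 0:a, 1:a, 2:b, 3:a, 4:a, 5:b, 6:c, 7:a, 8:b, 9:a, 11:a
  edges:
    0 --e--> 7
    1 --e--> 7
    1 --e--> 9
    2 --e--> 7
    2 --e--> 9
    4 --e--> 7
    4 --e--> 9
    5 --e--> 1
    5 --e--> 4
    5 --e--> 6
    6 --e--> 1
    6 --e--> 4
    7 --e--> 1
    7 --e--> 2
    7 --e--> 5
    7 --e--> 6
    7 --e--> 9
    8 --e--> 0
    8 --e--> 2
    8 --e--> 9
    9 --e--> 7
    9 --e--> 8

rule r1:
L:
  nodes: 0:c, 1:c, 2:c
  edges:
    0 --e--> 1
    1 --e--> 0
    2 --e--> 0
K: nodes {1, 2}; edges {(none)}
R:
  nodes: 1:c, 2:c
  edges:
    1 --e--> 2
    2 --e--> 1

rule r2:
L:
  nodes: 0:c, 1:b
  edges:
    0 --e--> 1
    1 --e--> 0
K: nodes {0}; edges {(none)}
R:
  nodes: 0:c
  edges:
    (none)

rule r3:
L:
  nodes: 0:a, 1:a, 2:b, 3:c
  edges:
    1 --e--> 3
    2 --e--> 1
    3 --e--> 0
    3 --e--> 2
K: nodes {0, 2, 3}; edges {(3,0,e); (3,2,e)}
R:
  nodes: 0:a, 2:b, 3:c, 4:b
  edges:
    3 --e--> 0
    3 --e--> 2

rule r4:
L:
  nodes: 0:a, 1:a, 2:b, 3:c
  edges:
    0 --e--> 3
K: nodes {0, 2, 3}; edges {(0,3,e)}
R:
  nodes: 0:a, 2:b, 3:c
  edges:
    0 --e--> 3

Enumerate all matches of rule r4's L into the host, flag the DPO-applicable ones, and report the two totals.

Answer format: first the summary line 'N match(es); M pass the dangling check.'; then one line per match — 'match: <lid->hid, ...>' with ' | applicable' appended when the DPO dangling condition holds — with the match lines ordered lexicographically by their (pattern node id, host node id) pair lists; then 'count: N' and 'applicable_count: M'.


18 match(es); 6 pass the dangling check.
match: 0->7, 1->0, 2->2, 3->6
match: 0->7, 1->0, 2->5, 3->6
match: 0->7, 1->0, 2->8, 3->6
match: 0->7, 1->1, 2->2, 3->6
match: 0->7, 1->1, 2->5, 3->6
match: 0->7, 1->1, 2->8, 3->6
match: 0->7, 1->3, 2->2, 3->6 | applicable
match: 0->7, 1->3, 2->5, 3->6 | applicable
match: 0->7, 1->3, 2->8, 3->6 | applicable
match: 0->7, 1->4, 2->2, 3->6
match: 0->7, 1->4, 2->5, 3->6
match: 0->7, 1->4, 2->8, 3->6
match: 0->7, 1->9, 2->2, 3->6
match: 0->7, 1->9, 2->5, 3->6
match: 0->7, 1->9, 2->8, 3->6
match: 0->7, 1->11, 2->2, 3->6 | applicable
match: 0->7, 1->11, 2->5, 3->6 | applicable
match: 0->7, 1->11, 2->8, 3->6 | applicable
count: 18
applicable_count: 6


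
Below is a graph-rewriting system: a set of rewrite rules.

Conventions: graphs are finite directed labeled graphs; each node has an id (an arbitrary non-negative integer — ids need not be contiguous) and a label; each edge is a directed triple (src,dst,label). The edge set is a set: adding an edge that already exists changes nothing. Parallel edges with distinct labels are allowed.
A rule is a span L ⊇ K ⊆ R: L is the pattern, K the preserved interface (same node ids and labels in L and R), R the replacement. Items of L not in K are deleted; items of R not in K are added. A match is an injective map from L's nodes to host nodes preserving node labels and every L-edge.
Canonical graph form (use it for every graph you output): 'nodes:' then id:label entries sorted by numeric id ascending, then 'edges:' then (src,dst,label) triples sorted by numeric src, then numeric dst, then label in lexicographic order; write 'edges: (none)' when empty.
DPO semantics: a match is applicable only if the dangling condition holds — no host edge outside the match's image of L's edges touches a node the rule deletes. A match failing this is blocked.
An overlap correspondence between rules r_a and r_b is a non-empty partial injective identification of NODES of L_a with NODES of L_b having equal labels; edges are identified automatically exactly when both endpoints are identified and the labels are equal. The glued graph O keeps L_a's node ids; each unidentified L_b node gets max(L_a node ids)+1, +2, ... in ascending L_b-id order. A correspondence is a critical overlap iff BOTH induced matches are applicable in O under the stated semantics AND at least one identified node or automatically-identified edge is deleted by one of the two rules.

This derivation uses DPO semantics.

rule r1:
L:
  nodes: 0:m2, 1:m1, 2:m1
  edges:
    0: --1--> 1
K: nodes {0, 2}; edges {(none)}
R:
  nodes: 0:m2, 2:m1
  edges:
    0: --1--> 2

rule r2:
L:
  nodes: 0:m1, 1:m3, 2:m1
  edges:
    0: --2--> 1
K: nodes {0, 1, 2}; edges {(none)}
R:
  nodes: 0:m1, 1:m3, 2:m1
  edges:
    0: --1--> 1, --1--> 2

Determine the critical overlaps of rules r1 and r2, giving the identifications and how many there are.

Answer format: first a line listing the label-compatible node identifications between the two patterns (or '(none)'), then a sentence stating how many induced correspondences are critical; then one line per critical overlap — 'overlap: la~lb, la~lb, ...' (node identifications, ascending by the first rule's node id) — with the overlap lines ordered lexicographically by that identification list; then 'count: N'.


label-compatible node identifications between L(r1) and L(r2): 1~0, 1~2, 2~0, 2~2
2 of the induced correspondences are critical overlaps of r1 and r2.
overlap: 1~2
overlap: 1~2, 2~0
count: 2


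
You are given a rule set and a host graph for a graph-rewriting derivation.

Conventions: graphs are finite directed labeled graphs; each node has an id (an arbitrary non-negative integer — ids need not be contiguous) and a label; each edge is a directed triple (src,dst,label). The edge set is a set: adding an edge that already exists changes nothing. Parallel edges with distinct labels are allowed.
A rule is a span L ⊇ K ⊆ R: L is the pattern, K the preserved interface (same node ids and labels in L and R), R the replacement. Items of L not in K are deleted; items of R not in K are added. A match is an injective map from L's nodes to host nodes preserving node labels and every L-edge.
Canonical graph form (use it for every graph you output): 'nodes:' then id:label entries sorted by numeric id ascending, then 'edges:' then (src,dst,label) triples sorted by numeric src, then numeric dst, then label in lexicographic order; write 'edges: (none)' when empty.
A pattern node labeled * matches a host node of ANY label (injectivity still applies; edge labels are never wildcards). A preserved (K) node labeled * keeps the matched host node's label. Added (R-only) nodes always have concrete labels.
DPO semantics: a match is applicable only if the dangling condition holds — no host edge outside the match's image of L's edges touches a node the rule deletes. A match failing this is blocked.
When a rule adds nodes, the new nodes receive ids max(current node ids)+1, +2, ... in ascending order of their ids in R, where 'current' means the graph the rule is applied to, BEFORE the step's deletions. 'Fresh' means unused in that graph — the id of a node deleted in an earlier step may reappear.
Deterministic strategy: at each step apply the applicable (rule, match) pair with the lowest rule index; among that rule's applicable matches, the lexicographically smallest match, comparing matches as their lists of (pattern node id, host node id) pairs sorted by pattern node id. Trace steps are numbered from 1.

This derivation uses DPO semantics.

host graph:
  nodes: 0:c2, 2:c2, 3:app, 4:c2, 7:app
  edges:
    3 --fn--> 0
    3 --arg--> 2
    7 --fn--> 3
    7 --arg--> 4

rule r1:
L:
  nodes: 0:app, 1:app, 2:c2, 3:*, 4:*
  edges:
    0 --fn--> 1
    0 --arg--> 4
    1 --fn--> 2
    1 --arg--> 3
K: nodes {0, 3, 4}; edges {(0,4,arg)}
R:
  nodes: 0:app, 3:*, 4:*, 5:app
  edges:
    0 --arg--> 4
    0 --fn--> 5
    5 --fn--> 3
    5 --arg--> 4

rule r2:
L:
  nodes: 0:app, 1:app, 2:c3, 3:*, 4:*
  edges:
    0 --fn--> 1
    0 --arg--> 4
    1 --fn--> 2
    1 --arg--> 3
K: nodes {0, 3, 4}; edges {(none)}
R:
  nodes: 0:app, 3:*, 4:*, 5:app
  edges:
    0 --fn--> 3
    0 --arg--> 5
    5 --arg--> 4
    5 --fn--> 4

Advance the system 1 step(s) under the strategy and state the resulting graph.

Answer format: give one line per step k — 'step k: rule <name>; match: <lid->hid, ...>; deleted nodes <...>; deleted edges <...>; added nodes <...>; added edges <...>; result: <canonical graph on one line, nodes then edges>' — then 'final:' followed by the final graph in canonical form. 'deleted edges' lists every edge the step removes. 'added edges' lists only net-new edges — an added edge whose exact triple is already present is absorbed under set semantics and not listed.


step 1: rule r1; match: 0->7, 1->3, 2->0, 3->2, 4->4; deleted nodes 0, 3; deleted edges (3,0,fn); (3,2,arg); (7,3,fn); added nodes 8; added edges (7,8,fn); (8,2,fn); (8,4,arg); result: nodes: 2:c2, 4:c2, 7:app, 8:app edges: (7,4,arg); (7,8,fn); (8,2,fn); (8,4,arg)
final:
nodes: 2:c2, 4:c2, 7:app, 8:app
edges: (7,4,arg); (7,8,fn); (8,2,fn); (8,4,arg)


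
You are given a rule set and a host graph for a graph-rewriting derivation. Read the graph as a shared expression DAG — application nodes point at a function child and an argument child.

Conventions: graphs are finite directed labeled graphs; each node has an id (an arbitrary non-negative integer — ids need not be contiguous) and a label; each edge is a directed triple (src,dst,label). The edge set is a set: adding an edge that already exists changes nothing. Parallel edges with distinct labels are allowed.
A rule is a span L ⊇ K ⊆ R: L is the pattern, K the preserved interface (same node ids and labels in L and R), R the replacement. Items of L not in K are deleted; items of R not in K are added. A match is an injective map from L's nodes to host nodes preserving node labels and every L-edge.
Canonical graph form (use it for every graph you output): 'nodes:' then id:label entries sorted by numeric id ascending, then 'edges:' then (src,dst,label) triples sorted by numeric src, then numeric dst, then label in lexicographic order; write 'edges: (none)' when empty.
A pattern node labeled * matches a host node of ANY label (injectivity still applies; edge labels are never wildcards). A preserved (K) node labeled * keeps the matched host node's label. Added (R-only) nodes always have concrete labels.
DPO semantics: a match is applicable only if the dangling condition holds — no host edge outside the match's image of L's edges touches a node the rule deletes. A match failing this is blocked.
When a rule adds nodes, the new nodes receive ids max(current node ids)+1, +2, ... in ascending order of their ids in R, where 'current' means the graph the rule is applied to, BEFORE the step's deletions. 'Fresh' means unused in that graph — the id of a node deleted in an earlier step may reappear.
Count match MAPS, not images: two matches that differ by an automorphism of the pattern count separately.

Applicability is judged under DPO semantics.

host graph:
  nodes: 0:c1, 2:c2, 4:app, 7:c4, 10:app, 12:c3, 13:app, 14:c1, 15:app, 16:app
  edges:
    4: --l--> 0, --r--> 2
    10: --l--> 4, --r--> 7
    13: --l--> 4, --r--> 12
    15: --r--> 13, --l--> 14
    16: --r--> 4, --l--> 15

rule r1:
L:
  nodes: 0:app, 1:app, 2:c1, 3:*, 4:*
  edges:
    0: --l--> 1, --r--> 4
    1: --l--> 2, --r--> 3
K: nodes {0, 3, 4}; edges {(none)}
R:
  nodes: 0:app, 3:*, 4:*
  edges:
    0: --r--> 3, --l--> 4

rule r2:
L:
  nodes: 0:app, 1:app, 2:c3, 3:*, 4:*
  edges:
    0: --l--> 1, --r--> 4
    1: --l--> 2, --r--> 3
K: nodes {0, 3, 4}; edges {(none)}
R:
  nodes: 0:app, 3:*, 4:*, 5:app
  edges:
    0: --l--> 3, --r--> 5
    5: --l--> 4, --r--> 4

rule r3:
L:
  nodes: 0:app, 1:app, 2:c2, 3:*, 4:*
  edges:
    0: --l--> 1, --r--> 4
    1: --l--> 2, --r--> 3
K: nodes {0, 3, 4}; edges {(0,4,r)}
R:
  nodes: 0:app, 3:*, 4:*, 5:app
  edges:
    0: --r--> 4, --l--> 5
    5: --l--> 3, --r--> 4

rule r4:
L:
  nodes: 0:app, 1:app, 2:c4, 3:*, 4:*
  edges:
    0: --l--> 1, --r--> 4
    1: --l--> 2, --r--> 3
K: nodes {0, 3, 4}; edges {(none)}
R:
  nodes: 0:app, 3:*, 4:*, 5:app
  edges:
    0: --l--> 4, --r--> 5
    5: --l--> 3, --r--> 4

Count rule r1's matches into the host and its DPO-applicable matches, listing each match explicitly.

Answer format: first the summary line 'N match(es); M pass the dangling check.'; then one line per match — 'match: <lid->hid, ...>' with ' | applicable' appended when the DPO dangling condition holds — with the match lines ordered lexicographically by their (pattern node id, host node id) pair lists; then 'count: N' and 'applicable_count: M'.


3 match(es); 1 pass the dangling check.
match: 0->10, 1->4, 2->0, 3->2, 4->7
match: 0->13, 1->4, 2->0, 3->2, 4->12
match: 0->16, 1->15, 2->14, 3->13, 4->4 | applicable
count: 3
applicable_count: 1


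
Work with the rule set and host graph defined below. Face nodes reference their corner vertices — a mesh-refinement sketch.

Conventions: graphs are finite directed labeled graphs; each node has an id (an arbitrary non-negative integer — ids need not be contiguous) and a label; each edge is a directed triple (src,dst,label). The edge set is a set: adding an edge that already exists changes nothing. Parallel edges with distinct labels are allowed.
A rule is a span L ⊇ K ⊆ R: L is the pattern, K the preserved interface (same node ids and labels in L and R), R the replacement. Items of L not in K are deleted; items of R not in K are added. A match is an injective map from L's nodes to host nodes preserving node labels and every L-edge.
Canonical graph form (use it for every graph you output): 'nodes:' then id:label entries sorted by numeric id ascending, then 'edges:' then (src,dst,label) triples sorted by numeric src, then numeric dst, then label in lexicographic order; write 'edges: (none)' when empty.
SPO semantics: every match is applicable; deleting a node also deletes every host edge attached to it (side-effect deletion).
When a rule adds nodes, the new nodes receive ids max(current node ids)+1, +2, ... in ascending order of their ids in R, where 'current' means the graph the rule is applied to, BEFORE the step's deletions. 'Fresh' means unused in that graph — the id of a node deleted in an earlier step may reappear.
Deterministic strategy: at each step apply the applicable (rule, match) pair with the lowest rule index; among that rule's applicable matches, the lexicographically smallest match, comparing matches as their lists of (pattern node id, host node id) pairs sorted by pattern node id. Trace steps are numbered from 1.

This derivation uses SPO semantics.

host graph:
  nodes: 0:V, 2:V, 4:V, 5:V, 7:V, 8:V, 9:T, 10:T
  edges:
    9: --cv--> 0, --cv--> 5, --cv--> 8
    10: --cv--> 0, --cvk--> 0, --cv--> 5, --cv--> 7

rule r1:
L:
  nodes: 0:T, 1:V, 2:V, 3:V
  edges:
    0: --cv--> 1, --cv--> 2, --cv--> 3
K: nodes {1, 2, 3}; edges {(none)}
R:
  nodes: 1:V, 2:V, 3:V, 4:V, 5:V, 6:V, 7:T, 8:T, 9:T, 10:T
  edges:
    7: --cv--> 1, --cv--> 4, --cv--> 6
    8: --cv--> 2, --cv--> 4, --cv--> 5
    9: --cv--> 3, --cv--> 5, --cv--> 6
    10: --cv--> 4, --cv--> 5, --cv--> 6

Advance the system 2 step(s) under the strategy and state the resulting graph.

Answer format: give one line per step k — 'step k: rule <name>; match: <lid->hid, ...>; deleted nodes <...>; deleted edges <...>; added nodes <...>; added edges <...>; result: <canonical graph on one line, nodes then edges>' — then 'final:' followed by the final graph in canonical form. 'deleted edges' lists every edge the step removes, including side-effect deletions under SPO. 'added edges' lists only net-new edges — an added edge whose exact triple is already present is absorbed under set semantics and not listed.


step 1: rule r1; match: 0->9, 1->0, 2->5, 3->8; deleted nodes 9; deleted edges (9,0,cv); (9,5,cv); (9,8,cv); added nodes 11, 12, 13, 14, 15, 16, 17; added edges (14,0,cv); (14,11,cv); (14,13,cv); (15,5,cv); (15,11,cv); (15,12,cv); (16,8,cv); (16,12,cv); (16,13,cv); (17,11,cv); (17,12,cv); (17,13,cv); result: nodes: 0:V, 2:V, 4:V, 5:V, 7:V, 8:V, 10:T, 11:V, 12:V, 13:V, 14:T, 15:T, 16:T, 17:T edges: (10,0,cv); (10,0,cvk); (10,5,cv); (10,7,cv); (14,0,cv); (14,11,cv); (14,13,cv); (15,5,cv); (15,11,cv); (15,12,cv); (16,8,cv); (16,12,cv); (16,13,cv); (17,11,cv); (17,12,cv); (17,13,cv)
step 2: rule r1; match: 0->10, 1->0, 2->5, 3->7; deleted nodes 10; deleted edges (10,0,cv); (10,0,cvk); (10,5,cv); (10,7,cv); added nodes 18, 19, 20, 21, 22, 23, 24; added edges (21,0,cv); (21,18,cv); (21,20,cv); (22,5,cv); (22,18,cv); (22,19,cv); (23,7,cv); (23,19,cv); (23,20,cv); (24,18,cv); (24,19,cv); (24,20,cv); result: nodes: 0:V, 2:V, 4:V, 5:V, 7:V, 8:V, 11:V, 12:V, 13:V, 14:T, 15:T, 16:T, 17:T, 18:V, 19:V, 20:V, 21:T, 22:T, 23:T, 24:T edges: (14,0,cv); (14,11,cv); (14,13,cv); (15,5,cv); (15,11,cv); (15,12,cv); (16,8,cv); (16,12,cv); (16,13,cv); (17,11,cv); (17,12,cv); (17,13,cv); (21,0,cv); (21,18,cv); (21,20,cv); (22,5,cv); (22,18,cv); (22,19,cv); (23,7,cv); (23,19,cv); (23,20,cv); (24,18,cv); (24,19,cv); (24,20,cv)
final:
nodes: 0:V, 2:V, 4:V, 5:V, 7:V, 8:V, 11:V, 12:V, 13:V, 14:T, 15:T, 16:T, 17:T, 18:V, 19:V, 20:V, 21:T, 22:T, 23:T, 24:T
edges: (14,0,cv); (14,11,cv); (14,13,cv); (15,5,cv); (15,11,cv); (15,12,cv); (16,8,cv); (16,12,cv); (16,13,cv); (17,11,cv); (17,12,cv); (17,13,cv); (21,0,cv); (21,18,cv); (21,20,cv); (22,5,cv); (22,18,cv); (22,19,cv); (23,7,cv); (23,19,cv); (23,20,cv); (24,18,cv); (24,19,cv); (24,20,cv)


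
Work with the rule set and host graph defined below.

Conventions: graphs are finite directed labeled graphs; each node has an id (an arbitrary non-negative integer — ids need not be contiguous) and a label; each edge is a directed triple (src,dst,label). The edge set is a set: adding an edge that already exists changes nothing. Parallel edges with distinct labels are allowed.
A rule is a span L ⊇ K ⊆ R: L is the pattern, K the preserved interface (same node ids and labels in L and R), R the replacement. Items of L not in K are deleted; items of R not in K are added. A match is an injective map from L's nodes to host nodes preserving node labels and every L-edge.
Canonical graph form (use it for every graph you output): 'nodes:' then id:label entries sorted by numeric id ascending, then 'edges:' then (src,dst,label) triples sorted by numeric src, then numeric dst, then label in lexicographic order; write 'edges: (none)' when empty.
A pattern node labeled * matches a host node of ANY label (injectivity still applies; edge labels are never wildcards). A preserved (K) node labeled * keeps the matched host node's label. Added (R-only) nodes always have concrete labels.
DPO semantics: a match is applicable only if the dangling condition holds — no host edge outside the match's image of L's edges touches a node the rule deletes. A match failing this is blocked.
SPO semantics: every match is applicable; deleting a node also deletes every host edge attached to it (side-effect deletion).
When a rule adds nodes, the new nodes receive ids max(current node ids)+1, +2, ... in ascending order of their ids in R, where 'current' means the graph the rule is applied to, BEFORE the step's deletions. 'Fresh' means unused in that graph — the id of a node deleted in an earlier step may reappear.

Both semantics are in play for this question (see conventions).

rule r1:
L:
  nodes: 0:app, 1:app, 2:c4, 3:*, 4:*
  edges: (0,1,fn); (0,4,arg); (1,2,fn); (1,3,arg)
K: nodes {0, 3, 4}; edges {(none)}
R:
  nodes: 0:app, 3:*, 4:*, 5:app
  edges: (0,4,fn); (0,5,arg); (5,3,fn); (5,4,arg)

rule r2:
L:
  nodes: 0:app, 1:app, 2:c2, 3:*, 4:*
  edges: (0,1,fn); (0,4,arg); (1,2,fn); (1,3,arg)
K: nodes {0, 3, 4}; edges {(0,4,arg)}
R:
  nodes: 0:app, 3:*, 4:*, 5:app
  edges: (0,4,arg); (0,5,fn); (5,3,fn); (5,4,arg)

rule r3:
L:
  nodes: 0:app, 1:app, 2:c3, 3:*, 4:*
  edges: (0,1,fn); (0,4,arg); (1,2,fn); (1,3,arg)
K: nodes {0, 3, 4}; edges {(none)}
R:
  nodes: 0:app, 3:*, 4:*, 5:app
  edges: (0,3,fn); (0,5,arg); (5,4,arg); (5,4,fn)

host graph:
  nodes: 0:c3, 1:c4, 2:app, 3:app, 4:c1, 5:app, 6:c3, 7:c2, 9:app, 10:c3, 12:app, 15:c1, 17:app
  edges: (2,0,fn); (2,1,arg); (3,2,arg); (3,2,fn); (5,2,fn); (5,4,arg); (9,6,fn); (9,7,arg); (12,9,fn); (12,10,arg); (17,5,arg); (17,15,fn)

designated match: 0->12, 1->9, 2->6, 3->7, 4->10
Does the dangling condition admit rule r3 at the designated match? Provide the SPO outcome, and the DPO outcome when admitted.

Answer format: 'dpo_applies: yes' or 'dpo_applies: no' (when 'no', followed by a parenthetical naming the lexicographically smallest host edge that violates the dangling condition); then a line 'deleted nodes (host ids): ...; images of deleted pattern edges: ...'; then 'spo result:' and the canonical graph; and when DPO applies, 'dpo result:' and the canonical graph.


dpo_applies: yes
deleted nodes (host ids): 6, 9; images of deleted pattern edges: (9,6,fn); (9,7,arg); (12,9,fn); (12,10,arg)
spo result:
nodes: 0:c3, 1:c4, 2:app, 3:app, 4:c1, 5:app, 7:c2, 10:c3, 12:app, 15:c1, 17:app, 18:app
edges: (2,0,fn); (2,1,arg); (3,2,arg); (3,2,fn); (5,2,fn); (5,4,arg); (12,7,fn); (12,18,arg); (17,5,arg); (17,15,fn); (18,10,arg); (18,10,fn)
dpo result:
nodes: 0:c3, 1:c4, 2:app, 3:app, 4:c1, 5:app, 7:c2, 10:c3, 12:app, 15:c1, 17:app, 18:app
edges: (2,0,fn); (2,1,arg); (3,2,arg); (3,2,fn); (5,2,fn); (5,4,arg); (12,7,fn); (12,18,arg); (17,5,arg); (17,15,fn); (18,10,arg); (18,10,fn)


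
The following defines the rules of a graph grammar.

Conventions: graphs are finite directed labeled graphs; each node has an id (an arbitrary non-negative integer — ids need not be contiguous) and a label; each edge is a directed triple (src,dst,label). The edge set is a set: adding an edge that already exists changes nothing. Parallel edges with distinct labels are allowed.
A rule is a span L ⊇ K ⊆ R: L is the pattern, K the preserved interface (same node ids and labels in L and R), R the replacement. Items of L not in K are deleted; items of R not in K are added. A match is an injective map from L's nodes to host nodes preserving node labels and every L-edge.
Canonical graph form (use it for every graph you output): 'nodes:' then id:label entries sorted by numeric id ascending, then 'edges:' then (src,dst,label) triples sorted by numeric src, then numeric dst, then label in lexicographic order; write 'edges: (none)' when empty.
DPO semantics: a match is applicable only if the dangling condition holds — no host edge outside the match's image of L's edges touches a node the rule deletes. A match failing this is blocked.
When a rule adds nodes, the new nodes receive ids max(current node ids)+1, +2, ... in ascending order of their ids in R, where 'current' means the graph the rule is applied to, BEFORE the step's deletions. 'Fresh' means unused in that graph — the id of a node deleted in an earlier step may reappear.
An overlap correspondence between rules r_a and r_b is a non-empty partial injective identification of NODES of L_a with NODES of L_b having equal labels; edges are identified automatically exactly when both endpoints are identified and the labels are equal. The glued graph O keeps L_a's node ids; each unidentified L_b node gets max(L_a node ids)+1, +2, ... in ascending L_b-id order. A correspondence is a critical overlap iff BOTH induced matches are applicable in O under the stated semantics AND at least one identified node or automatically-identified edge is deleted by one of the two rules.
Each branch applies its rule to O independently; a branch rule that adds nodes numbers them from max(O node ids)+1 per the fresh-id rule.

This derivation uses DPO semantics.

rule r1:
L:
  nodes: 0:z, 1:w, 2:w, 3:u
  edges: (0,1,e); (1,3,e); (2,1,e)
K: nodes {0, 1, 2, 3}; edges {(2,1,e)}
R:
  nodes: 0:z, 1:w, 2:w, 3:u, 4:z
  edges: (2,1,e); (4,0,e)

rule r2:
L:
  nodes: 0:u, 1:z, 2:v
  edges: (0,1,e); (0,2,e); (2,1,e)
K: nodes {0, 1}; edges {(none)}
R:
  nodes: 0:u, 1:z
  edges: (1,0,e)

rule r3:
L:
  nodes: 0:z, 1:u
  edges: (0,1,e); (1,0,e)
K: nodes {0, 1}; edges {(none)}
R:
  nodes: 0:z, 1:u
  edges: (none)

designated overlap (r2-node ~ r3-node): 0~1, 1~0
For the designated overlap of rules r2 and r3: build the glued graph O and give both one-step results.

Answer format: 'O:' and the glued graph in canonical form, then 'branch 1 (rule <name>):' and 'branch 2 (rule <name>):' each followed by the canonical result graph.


O:
nodes: 0:u, 1:z, 2:v
edges: (0,1,e); (0,2,e); (1,0,e); (2,1,e)
branch 1 (rule r2):
nodes: 0:u, 1:z
edges: (1,0,e)
branch 2 (rule r3):
nodes: 0:u, 1:z, 2:v
edges: (0,2,e); (2,1,e)


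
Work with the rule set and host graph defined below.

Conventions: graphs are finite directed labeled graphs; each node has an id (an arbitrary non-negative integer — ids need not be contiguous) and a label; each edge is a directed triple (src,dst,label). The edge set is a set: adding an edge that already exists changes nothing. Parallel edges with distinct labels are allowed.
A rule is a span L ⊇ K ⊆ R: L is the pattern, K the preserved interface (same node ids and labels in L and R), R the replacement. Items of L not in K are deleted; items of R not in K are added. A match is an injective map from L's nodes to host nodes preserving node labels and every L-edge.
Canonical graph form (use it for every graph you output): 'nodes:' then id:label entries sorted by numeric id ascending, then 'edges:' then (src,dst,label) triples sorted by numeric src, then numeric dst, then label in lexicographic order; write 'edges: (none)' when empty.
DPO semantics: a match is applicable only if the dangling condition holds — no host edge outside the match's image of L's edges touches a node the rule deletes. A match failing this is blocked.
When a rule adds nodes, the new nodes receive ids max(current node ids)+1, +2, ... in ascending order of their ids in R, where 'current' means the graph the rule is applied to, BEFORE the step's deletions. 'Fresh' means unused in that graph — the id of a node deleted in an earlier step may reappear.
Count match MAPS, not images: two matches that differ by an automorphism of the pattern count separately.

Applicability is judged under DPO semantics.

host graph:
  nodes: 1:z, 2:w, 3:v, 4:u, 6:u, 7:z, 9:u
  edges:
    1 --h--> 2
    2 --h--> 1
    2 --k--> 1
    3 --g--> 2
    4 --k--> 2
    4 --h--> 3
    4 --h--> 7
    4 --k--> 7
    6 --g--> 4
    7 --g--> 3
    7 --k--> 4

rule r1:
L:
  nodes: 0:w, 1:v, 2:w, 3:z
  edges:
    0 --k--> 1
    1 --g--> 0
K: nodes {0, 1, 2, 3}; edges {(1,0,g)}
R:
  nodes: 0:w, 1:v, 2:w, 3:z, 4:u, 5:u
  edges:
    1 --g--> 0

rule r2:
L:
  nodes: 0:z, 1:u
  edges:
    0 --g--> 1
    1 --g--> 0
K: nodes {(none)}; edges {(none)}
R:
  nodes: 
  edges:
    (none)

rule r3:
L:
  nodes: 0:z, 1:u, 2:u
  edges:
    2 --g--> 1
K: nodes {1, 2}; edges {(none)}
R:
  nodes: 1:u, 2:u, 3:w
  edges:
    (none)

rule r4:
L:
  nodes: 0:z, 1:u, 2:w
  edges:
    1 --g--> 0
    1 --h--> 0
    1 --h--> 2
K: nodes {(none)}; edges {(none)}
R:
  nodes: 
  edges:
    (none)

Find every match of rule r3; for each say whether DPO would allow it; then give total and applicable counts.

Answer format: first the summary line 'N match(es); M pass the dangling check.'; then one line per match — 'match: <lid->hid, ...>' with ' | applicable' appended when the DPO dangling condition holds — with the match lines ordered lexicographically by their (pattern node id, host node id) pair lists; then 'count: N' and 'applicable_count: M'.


2 match(es); 0 pass the dangling check.
match: 0->1, 1->4, 2->6
match: 0->7, 1->4, 2->6
count: 2
applicable_count: 0


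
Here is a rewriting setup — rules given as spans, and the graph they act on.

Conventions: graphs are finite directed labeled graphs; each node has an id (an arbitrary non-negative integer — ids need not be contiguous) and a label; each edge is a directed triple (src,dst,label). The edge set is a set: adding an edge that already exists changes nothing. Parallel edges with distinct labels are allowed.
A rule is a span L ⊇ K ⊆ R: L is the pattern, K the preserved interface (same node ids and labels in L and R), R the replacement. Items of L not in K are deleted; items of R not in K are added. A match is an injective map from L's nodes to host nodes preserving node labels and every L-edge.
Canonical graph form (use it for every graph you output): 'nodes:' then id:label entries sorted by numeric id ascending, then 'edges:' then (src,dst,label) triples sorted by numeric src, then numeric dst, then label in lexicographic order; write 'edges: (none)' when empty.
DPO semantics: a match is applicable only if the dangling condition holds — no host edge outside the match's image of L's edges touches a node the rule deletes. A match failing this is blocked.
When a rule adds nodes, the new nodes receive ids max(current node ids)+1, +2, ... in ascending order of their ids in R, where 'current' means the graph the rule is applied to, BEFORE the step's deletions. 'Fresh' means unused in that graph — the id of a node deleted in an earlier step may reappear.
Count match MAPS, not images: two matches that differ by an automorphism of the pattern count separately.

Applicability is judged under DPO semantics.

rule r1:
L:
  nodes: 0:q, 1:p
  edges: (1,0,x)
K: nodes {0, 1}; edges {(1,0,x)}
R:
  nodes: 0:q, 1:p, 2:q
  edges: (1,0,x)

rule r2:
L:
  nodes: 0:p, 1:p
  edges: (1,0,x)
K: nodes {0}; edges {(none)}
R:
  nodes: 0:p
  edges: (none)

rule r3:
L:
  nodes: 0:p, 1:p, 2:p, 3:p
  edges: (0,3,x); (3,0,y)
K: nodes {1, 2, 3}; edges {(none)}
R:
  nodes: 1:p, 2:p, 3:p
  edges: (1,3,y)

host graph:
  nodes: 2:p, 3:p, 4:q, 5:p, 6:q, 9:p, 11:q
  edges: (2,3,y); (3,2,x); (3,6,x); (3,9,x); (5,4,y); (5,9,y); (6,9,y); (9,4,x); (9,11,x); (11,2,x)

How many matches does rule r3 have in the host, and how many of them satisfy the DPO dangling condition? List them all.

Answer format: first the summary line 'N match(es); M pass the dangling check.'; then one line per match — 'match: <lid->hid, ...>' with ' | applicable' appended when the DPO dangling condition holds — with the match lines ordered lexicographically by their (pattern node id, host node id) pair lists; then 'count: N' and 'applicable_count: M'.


2 match(es); 0 pass the dangling check.
match: 0->3, 1->5, 2->9, 3->2
match: 0->3, 1->9, 2->5, 3->2
count: 2
applicable_count: 0
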